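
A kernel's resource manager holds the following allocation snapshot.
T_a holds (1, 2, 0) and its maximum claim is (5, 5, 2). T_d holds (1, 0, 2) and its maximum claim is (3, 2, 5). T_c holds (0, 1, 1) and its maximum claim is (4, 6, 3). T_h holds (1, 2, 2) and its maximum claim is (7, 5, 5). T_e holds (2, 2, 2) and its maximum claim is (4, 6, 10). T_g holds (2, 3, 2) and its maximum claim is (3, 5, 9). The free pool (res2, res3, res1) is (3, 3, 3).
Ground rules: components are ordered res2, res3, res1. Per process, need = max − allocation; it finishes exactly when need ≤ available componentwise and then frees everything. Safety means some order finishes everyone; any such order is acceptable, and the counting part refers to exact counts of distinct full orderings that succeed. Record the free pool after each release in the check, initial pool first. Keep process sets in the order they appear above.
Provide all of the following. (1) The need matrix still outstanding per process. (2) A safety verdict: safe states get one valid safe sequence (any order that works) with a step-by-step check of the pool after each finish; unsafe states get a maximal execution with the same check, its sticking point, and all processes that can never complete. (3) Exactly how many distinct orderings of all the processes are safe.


(1) Need matrix, components ordered res2, res3, res1:
  T_a: (4, 3, 2)
  T_d: (2, 2, 3)
  T_c: (4, 5, 2)
  T_h: (6, 3, 3)
  T_e: (2, 4, 8)
  T_g: (1, 2, 7)
(2) The state is UNSAFE.
Key observation: after T_d, T_a, T_c the pool peaks at (5, 6, 6), and each blocked process is short somewhere: T_h on res2; T_e on res1; T_g on res1.
A maximal execution: T_d, T_a, T_c — then nothing else fits. Check, step by step:
  pool = (3, 3, 3)
  T_d: need (2, 2, 3) fits (3, 3, 3); releases (1, 0, 2), pool now (4, 3, 5)
  T_a: need (4, 3, 2) fits (4, 3, 5); releases (1, 2, 0), pool now (5, 5, 5)
  T_c: need (4, 5, 2) fits (5, 5, 5); releases (0, 1, 1), pool now (5, 6, 6)
  T_h cannot run: need (6, 3, 3) vs free (5, 6, 6) (insufficient res2)
  T_e cannot run: need (2, 4, 8) vs free (5, 6, 6) (insufficient res1)
  T_g cannot run: need (1, 2, 7) vs free (5, 6, 6) (insufficient res1)
Permanently blocked: T_h, T_e and T_g.
(3) Precisely 0 of the possible complete orderings are safe sequences.


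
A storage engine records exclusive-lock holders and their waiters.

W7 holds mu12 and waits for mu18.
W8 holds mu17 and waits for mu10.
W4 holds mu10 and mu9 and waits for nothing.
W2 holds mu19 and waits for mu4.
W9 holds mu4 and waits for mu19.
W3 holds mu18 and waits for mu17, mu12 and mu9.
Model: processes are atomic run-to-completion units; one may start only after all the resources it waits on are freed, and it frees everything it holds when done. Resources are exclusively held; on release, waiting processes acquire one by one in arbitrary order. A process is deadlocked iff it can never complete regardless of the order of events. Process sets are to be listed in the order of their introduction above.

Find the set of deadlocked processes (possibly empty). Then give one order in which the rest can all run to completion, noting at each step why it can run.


Deadlocked: W7, W2, W9 and W3.
Key observation: W7 -> W3 -> W7 is a circular wait — nothing in it can go first; W2 and W9 are caught in further circular waits.
One completion order for the rest: W4, W8.
Check, step by step:
  run W4 (it waits on nothing); releases mu10 and mu9
  run W8 (all its waits — mu10 — are resolved); releases mu17


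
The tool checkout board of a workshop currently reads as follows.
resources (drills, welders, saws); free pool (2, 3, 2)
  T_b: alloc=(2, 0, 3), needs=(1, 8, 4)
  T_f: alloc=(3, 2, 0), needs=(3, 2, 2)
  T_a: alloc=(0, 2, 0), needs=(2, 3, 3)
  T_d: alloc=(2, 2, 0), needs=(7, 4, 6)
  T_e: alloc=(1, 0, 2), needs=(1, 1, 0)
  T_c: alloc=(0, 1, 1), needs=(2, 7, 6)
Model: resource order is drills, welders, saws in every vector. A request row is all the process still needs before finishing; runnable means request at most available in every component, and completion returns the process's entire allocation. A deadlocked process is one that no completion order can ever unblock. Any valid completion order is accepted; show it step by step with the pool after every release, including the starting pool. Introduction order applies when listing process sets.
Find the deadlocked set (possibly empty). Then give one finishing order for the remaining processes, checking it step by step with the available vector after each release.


The deadlocked set is T_b, T_d and T_c.
Key observation: after T_e, T_a, T_f the pool peaks at (6, 7, 4), and each blocked process is short somewhere: T_b on welders; T_d on drills, saws; T_c on saws.
A valid finishing order for the others: T_e, T_a, T_f. Check, step by step:
  pool = (2, 3, 2)
  T_e needs (1, 1, 0) <= (2, 3, 2) -> finishes; pool += (1, 0, 2) = (3, 3, 4)
  T_a needs (2, 3, 3) <= (3, 3, 4) -> finishes; pool += (0, 2, 0) = (3, 5, 4)
  T_f needs (3, 2, 2) <= (3, 5, 4) -> finishes; pool += (3, 2, 0) = (6, 7, 4)
The blocked processes can never fit:
  blocked: T_b wants (1, 8, 4), pool (6, 7, 4) — not enough welders
  blocked: T_d wants (7, 4, 6), pool (6, 7, 4) — not enough drills and saws
  blocked: T_c wants (2, 7, 6), pool (6, 7, 4) — not enough saws


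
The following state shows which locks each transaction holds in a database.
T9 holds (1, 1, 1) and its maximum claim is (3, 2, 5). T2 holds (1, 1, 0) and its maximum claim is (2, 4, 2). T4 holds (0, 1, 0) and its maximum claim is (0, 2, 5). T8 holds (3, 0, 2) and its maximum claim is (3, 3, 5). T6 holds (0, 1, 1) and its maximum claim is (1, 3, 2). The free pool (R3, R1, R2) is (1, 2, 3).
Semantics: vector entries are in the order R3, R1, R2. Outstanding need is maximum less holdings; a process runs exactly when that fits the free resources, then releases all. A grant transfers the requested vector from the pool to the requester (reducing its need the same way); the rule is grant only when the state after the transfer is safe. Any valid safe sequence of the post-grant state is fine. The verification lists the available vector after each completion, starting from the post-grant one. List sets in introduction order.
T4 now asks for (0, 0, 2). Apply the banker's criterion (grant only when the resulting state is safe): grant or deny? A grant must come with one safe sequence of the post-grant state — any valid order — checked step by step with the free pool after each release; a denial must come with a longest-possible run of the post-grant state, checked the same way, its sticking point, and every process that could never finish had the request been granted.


DENY. Granting would leave the state unsafe.
Key observation: the wall is R2: completing T6, T2 brings the pool only to (2, 4, 2), and all the rest need more.
On the post-grant state, T6, T2 is a maximal run — nothing extends it. Check, step by step:
  pool = (1, 2, 1)
  T6: need (1, 2, 1) fits (1, 2, 1); releases (0, 1, 1), pool now (1, 3, 2)
  T2: need (1, 3, 2) fits (1, 3, 2); releases (1, 1, 0), pool now (2, 4, 2)
  T9 cannot run: need (2, 1, 4) vs free (2, 4, 2) (insufficient R2)
  T4 cannot run: need (0, 1, 3) vs free (2, 4, 2) (insufficient R2)
  T8 cannot run: need (0, 3, 3) vs free (2, 4, 2) (insufficient R2)
Post-grant, the permanently blocked set is T9, T4 and T8.


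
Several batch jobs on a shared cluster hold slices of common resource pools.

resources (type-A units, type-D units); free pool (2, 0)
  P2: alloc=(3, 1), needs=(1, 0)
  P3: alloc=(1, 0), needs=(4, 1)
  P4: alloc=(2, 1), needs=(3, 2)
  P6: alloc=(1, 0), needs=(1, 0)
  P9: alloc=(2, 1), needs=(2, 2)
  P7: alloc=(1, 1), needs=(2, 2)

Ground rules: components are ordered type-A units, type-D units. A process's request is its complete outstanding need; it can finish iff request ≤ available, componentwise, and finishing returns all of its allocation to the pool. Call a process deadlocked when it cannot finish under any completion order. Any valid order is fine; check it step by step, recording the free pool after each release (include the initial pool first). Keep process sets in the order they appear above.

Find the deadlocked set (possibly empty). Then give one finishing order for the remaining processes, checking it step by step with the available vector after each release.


Deadlocked set: P4, P9 and P7.
Key observation: after P2, P6, P3 complete, (7, 1) is the best the pool ever gets, yet each leftover process wants more type-D units.
A valid finishing order for the others: P2, P6, P3. Verifying each step:
  pool = (2, 0)
  P2 needs (1, 0) <= (2, 0) -> finishes; pool += (3, 1) = (5, 1)
  P6 needs (1, 0) <= (5, 1) -> finishes; pool += (1, 0) = (6, 1)
  P3 needs (4, 1) <= (6, 1) -> finishes; pool += (1, 0) = (7, 1)
The stuck group stays short no matter what:
  blocked: P4 wants (3, 2), pool (7, 1) — not enough type-D units
  blocked: P9 wants (2, 2), pool (7, 1) — not enough type-D units
  blocked: P7 wants (2, 2), pool (7, 1) — not enough type-D units


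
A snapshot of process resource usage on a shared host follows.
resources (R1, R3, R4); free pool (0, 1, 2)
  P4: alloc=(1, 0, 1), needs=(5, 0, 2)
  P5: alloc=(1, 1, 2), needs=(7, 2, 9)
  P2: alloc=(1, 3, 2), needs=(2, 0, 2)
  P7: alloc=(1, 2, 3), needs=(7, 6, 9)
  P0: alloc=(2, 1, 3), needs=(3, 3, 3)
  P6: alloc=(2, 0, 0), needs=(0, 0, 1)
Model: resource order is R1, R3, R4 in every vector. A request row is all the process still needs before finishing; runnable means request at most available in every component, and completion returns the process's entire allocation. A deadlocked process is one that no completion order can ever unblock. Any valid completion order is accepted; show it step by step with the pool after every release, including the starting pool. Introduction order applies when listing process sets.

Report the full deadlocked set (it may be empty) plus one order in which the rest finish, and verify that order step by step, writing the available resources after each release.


Deadlocked: P5 and P7.
Key observation: R1 is the bottleneck — with P6, P2, P0, P4 done the pool holds (6, 5, 8), short of every remaining need.
A valid finishing order for the others: P6, P2, P0, P4. Check, step by step:
  pool = (0, 1, 2)
  P6 needs (0, 0, 1) <= (0, 1, 2) -> finishes; pool += (2, 0, 0) = (2, 1, 2)
  P2 needs (2, 0, 2) <= (2, 1, 2) -> finishes; pool += (1, 3, 2) = (3, 4, 4)
  P0 needs (3, 3, 3) <= (3, 4, 4) -> finishes; pool += (2, 1, 3) = (5, 5, 7)
  P4 needs (5, 0, 2) <= (5, 5, 7) -> finishes; pool += (1, 0, 1) = (6, 5, 8)
The stuck group stays short no matter what:
  blocked: P5 wants (7, 2, 9), pool (6, 5, 8) — not enough R1 and R4
  blocked: P7 wants (7, 6, 9), pool (6, 5, 8) — not enough R1, R3 and R4


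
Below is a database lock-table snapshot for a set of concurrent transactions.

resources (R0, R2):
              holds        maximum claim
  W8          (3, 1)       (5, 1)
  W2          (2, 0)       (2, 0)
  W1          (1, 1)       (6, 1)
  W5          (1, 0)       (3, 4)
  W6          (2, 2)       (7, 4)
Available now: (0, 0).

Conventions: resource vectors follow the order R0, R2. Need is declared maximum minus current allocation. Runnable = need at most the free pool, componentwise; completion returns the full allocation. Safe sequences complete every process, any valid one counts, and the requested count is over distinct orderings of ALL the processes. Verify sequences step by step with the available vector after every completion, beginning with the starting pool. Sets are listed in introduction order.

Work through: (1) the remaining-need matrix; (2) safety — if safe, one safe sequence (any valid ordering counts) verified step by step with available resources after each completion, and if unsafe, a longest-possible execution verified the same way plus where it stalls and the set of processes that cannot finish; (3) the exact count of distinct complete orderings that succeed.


(1) Outstanding need per process (order R0, R2):
  W8: (2, 0)
  W2: (0, 0)
  W1: (5, 0)
  W5: (2, 4)
  W6: (5, 2)
(2) SAFE — a valid safe sequence is W2, W8, W1, W6, W5.
Key observation: W8 is the earliest step where a requested resource binds exactly: need (2, 0), pool (2, 0) at its turn.
Check, step by step:
  pool = (0, 0)
  W2 needs (0, 0) <= (0, 0) -> finishes; pool += (2, 0) = (2, 0)
  W8 needs (2, 0) <= (2, 0) -> finishes; pool += (3, 1) = (5, 1)
  W1 needs (5, 0) <= (5, 1) -> finishes; pool += (1, 1) = (6, 2)
  W6 needs (5, 2) <= (6, 2) -> finishes; pool += (2, 2) = (8, 4)
  W5 needs (2, 4) <= (8, 4) -> finishes; pool += (1, 0) = (9, 4)
(3) The exact count: 1 of the possible complete orderings is a safe sequence.


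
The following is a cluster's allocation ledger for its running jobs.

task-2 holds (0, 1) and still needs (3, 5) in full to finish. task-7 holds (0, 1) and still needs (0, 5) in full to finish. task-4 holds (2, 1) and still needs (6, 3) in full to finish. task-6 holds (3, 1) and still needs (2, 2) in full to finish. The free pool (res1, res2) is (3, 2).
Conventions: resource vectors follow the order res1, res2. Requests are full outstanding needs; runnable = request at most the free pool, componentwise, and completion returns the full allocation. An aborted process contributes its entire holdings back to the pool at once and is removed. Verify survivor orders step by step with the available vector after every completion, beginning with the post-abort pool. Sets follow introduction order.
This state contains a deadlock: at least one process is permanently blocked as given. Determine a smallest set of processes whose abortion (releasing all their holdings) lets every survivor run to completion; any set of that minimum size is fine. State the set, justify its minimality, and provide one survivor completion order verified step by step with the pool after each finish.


Minimum abort set: task-7.
Key observation: the returned (0, 1) from task-7 is what brings task-2 — unrunnable before, under any order — into play at step 3.
Minimality: the empty abort set fails — the state is deadlocked as it stands.
Survivors finish in the order: task-6, task-4, task-2. Step-by-step check (pool after the aborts first):
  pool = (3, 3)
  run task-6 (needs (2, 2), free (3, 3)); after release of (3, 1) the pool is (6, 4)
  run task-4 (needs (6, 3), free (6, 4)); after release of (2, 1) the pool is (8, 5)
  run task-2 (needs (3, 5), free (8, 5)); after release of (0, 1) the pool is (8, 6)


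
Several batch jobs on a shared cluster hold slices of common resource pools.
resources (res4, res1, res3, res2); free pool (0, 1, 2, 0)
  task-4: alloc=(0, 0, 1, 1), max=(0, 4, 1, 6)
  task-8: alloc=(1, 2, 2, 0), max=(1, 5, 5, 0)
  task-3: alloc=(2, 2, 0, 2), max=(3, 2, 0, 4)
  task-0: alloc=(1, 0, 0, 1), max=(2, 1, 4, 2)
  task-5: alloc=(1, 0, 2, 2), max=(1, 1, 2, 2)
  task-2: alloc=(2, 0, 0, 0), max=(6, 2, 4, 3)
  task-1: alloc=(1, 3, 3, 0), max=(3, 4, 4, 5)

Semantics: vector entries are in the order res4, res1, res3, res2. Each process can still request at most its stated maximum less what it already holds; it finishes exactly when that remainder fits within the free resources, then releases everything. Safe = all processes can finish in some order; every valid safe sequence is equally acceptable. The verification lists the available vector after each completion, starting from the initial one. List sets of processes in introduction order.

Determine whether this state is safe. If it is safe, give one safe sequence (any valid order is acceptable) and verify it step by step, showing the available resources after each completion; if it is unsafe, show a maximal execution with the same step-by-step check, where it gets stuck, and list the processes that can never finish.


SAFE, for example via the order task-5, task-0, task-3, task-1, task-2, task-8, task-4.
Key observation: task-5 is the earliest step where a requested resource binds exactly: need (0, 1, 0, 0), pool (0, 1, 2, 0) at its turn.
Step-by-step check:
  pool = (0, 1, 2, 0)
  run task-5 (needs (0, 1, 0, 0), free (0, 1, 2, 0)); after release of (1, 0, 2, 2) the pool is (1, 1, 4, 2)
  run task-0 (needs (1, 1, 4, 1), free (1, 1, 4, 2)); after release of (1, 0, 0, 1) the pool is (2, 1, 4, 3)
  run task-3 (needs (1, 0, 0, 2), free (2, 1, 4, 3)); after release of (2, 2, 0, 2) the pool is (4, 3, 4, 5)
  run task-1 (needs (2, 1, 1, 5), free (4, 3, 4, 5)); after release of (1, 3, 3, 0) the pool is (5, 6, 7, 5)
  run task-2 (needs (4, 2, 4, 3), free (5, 6, 7, 5)); after release of (2, 0, 0, 0) the pool is (7, 6, 7, 5)
  run task-8 (needs (0, 3, 3, 0), free (7, 6, 7, 5)); after release of (1, 2, 2, 0) the pool is (8, 8, 9, 5)
  run task-4 (needs (0, 4, 0, 5), free (8, 8, 9, 5)); after release of (0, 0, 1, 1) the pool is (8, 8, 10, 6)


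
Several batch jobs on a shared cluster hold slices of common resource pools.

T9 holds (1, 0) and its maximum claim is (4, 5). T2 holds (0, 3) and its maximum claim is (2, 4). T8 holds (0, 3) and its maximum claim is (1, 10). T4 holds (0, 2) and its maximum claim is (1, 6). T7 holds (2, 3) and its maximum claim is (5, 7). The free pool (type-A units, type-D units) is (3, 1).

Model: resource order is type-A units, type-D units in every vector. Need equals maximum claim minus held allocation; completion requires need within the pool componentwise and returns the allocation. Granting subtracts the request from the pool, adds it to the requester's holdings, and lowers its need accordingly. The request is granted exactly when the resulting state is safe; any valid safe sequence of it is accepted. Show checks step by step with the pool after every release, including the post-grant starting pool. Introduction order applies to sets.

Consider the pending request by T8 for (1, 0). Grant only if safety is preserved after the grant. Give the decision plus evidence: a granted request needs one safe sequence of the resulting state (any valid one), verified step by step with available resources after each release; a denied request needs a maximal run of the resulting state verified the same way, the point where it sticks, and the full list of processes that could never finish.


DENY — the pretend-granted state is unsafe.
Key observation: after T2, T4 the pool peaks at (2, 6), and each blocked process is short somewhere: T9 on type-A units; T8 on type-D units; T7 on type-A units.
After a pretend grant, a maximal execution: T2, T4 — then nothing else fits. Check, step by step:
  pool = (2, 1)
  T2: need (2, 1) fits (2, 1); releases (0, 3), pool now (2, 4)
  T4: need (1, 4) fits (2, 4); releases (0, 2), pool now (2, 6)
  blocked: T9 wants (3, 5), pool (2, 6) — not enough type-A units
  blocked: T8 wants (0, 7), pool (2, 6) — not enough type-D units
  blocked: T7 wants (3, 4), pool (2, 6) — not enough type-A units
Processes that could never finish after the grant: T9, T8 and T7.


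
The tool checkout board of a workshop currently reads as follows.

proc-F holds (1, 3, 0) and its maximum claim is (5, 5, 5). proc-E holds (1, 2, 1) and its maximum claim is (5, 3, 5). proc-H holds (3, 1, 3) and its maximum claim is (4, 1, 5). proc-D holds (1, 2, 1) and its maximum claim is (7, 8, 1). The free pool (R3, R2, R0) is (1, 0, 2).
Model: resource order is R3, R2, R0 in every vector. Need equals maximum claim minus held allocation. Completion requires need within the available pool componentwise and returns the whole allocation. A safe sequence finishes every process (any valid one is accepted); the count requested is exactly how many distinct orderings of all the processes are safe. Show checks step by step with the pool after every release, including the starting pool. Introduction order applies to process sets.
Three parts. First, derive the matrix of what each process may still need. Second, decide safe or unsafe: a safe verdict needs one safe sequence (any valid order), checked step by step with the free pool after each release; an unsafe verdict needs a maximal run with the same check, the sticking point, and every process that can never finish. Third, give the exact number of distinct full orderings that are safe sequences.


(1) Need matrix, components ordered R3, R2, R0:
  proc-F: (4, 2, 5)
  proc-E: (4, 1, 4)
  proc-H: (1, 0, 2)
  proc-D: (6, 6, 0)
(2) The state is SAFE; one workable sequence: proc-H, proc-E, proc-F, proc-D.
Key observation: at proc-H the run first touches a limit — (1, 0, 2) against (1, 0, 2), exact on a resource it actually requests.
Step-by-step check:
  pool = (1, 0, 2)
  proc-H: need (1, 0, 2) fits (1, 0, 2); releases (3, 1, 3), pool now (4, 1, 5)
  proc-E: need (4, 1, 4) fits (4, 1, 5); releases (1, 2, 1), pool now (5, 3, 6)
  proc-F: need (4, 2, 5) fits (5, 3, 6); releases (1, 3, 0), pool now (6, 6, 6)
  proc-D: need (6, 6, 0) fits (6, 6, 6); releases (1, 2, 1), pool now (7, 8, 7)
(3) Exactly 1 of the possible complete orderings is a safe sequence.


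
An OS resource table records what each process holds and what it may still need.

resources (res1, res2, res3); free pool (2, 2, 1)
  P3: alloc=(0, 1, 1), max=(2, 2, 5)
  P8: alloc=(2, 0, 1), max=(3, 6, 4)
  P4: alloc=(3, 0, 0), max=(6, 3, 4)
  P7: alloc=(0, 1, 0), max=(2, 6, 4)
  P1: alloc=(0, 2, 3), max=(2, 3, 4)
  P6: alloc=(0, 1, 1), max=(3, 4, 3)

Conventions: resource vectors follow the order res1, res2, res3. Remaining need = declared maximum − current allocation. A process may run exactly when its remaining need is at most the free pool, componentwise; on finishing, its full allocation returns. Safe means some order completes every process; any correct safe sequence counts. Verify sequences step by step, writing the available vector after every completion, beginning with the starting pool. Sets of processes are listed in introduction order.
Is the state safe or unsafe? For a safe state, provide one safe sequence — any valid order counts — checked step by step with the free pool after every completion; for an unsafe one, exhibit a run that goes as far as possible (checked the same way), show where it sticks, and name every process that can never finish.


SAFE — a valid safe sequence is P1, P3, P7, P8, P4, P6.
Key observation: reading the order forward, P1 is the first process whose need (2, 1, 1) meets the free pool (2, 2, 1) exactly on a resource it requests.
Walking it through:
  pool = (2, 2, 1)
  P1: need (2, 1, 1) fits (2, 2, 1); releases (0, 2, 3), pool now (2, 4, 4)
  P3: need (2, 1, 4) fits (2, 4, 4); releases (0, 1, 1), pool now (2, 5, 5)
  P7: need (2, 5, 4) fits (2, 5, 5); releases (0, 1, 0), pool now (2, 6, 5)
  P8: need (1, 6, 3) fits (2, 6, 5); releases (2, 0, 1), pool now (4, 6, 6)
  P4: need (3, 3, 4) fits (4, 6, 6); releases (3, 0, 0), pool now (7, 6, 6)
  P6: need (3, 3, 2) fits (7, 6, 6); releases (0, 1, 1), pool now (7, 7, 7)


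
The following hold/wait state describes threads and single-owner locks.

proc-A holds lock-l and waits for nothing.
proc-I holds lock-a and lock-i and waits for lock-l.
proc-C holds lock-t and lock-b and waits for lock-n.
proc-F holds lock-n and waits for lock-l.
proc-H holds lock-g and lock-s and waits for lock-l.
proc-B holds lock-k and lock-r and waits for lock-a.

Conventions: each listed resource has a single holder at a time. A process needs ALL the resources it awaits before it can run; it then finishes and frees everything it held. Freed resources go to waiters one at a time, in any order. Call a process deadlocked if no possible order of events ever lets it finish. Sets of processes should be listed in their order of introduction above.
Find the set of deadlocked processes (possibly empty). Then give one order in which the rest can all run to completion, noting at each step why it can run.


Nothing here is deadlocked.
Key observation: no waiting chain loops back on itself — every chain ends at a process that waits on nothing, so everyone eventually runs.
One completion order for the rest: proc-A, proc-I, proc-H, proc-F, proc-B, proc-C.
Verifying each step:
  run proc-A (it waits on nothing); releases lock-l
  proc-I: everything it awaited (lock-l) is free; runs, freeing lock-a and lock-i
  proc-H: everything it awaited (lock-l) is free; runs, freeing lock-g and lock-s
  proc-F: everything it awaited (lock-l) is free; runs, freeing lock-n
  proc-B: everything it awaited (lock-a) is free; runs, freeing lock-k and lock-r
  proc-C: everything it awaited (lock-n) is free; runs, freeing lock-t and lock-b


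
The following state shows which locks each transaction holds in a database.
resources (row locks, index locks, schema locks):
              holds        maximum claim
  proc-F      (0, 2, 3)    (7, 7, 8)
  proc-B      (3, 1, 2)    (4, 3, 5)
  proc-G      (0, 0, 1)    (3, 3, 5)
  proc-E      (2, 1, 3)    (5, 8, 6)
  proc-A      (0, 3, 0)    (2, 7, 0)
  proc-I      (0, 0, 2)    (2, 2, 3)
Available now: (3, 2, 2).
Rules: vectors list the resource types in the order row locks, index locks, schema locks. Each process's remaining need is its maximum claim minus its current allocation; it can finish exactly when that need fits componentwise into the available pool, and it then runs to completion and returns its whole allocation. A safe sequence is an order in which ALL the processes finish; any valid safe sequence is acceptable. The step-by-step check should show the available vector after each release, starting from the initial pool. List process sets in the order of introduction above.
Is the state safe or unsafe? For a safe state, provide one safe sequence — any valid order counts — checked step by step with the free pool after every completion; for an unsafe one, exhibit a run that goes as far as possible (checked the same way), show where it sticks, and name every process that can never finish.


UNSAFE.
Key observation: even finishing proc-I, proc-B, proc-G leaves just (6, 3, 7) free — too little index locks for any of the remaining processes.
A maximal execution: proc-I, proc-B, proc-G — then nothing else fits. Walking it through:
  pool = (3, 2, 2)
  proc-I needs (2, 2, 1) <= (3, 2, 2) -> finishes; pool += (0, 0, 2) = (3, 2, 4)
  proc-B needs (1, 2, 3) <= (3, 2, 4) -> finishes; pool += (3, 1, 2) = (6, 3, 6)
  proc-G needs (3, 3, 4) <= (6, 3, 6) -> finishes; pool += (0, 0, 1) = (6, 3, 7)
  proc-F cannot run: need (7, 5, 5) vs free (6, 3, 7) (insufficient row locks and index locks)
  proc-E cannot run: need (3, 7, 3) vs free (6, 3, 7) (insufficient index locks)
  proc-A cannot run: need (2, 4, 0) vs free (6, 3, 7) (insufficient index locks)
Processes that can never finish: proc-F, proc-E and proc-A.


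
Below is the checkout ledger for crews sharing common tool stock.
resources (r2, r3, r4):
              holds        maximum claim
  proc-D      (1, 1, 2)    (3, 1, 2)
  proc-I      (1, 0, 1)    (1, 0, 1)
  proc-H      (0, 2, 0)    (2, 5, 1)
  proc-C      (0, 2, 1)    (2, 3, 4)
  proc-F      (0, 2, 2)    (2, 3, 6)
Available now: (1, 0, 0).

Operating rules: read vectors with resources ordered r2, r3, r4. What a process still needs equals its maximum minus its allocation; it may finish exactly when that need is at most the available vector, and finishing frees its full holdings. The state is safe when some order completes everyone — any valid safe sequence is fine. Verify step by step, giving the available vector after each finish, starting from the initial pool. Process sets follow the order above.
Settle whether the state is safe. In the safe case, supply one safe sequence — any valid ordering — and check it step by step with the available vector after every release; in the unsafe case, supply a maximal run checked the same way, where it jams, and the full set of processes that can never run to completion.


SAFE — a valid safe sequence is proc-I, proc-D, proc-C, proc-F, proc-H.
Key observation: the first exact fit in this order is proc-D — it needs (2, 0, 0) with (2, 0, 1) free, meeting a requested resource to the last unit.
Walking it through:
  pool = (1, 0, 0)
  proc-I: need (0, 0, 0) fits (1, 0, 0); releases (1, 0, 1), pool now (2, 0, 1)
  proc-D: need (2, 0, 0) fits (2, 0, 1); releases (1, 1, 2), pool now (3, 1, 3)
  proc-C: need (2, 1, 3) fits (3, 1, 3); releases (0, 2, 1), pool now (3, 3, 4)
  proc-F: need (2, 1, 4) fits (3, 3, 4); releases (0, 2, 2), pool now (3, 5, 6)
  proc-H: need (2, 3, 1) fits (3, 5, 6); releases (0, 2, 0), pool now (3, 7, 6)


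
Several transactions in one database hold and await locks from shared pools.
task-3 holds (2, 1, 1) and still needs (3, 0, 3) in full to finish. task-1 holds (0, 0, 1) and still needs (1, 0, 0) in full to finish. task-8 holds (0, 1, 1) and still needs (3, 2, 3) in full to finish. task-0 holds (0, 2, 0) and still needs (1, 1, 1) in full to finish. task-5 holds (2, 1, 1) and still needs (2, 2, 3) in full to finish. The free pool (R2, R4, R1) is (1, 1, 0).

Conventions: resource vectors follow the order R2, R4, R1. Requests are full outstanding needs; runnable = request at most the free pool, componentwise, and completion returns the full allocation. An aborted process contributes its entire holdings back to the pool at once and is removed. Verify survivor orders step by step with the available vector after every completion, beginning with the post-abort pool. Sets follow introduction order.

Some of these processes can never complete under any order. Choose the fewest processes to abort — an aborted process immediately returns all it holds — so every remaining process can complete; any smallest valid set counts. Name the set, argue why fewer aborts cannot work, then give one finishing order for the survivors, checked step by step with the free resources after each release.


Abort task-8 and task-5.
Key observation: the returned (2, 2, 2) from task-8 and task-5 is what brings task-3 — unrunnable before, under any order — into play at step 2.
Minimality, checking each single-abort alternative: task-3 alone leaves task-8 blocked (short on R1); task-1 alone leaves task-3 blocked (short on R2 and R1); task-8 alone leaves task-3 blocked (short on R2 and R1); task-0 alone leaves task-3 blocked (short on R2 and R1); task-5 alone leaves task-3 blocked (short on R1).
Survivors finish in the order: task-1, task-3, task-0. Verifying each step (pool after the aborts first):
  pool = (3, 3, 2)
  run task-1 (needs (1, 0, 0), free (3, 3, 2)); after release of (0, 0, 1) the pool is (3, 3, 3)
  run task-3 (needs (3, 0, 3), free (3, 3, 3)); after release of (2, 1, 1) the pool is (5, 4, 4)
  run task-0 (needs (1, 1, 1), free (5, 4, 4)); after release of (0, 2, 0) the pool is (5, 6, 4)


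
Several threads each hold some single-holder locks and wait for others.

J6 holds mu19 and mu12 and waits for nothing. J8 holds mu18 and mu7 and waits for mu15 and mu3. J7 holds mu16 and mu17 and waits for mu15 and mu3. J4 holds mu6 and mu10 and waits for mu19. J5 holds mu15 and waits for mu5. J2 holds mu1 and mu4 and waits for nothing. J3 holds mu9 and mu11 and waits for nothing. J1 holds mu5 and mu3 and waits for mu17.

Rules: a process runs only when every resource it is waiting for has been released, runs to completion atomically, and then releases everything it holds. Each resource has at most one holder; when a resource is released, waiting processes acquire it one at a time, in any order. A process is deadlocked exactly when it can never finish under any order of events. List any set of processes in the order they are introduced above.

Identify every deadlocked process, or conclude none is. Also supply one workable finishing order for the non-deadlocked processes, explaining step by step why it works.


Deadlocked set: J8, J7, J5 and J1.
Key observation: the knot is the closed ring of waits J5 -> J1 -> J7 -> J5; J8 waits into the deadlock from upstream.
A valid finishing order for the others: J2, J3, J6, J4.
Check, step by step:
  J2 waits on nothing -> runs at once and releases mu1 and mu4
  J3 waits on nothing -> runs at once and releases mu9 and mu11
  J6 waits on nothing -> runs at once and releases mu19 and mu12
  J4: everything it awaited (mu19) is free; runs, freeing mu6 and mu10


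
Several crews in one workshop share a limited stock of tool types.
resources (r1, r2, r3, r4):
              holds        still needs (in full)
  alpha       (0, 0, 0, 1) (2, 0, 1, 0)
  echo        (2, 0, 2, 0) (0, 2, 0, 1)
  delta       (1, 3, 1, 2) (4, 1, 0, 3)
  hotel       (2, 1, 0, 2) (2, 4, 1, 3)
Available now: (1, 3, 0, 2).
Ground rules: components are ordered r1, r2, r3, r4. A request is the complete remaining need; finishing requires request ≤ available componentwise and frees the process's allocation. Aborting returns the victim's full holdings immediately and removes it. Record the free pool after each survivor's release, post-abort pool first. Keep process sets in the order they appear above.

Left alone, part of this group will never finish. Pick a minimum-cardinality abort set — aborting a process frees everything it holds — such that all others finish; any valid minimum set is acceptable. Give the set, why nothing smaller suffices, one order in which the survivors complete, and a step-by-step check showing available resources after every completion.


Abort delta.
Key observation: hotel could never have finished before the abort; with (1, 3, 1, 2) returned by delta, it fits at step 2.
No smaller set exists: with zero aborts the deadlock remains.
The survivors complete as echo, hotel, alpha. Walking it through (starting from the post-abort pool):
  pool = (2, 6, 1, 4)
  echo: need (0, 2, 0, 1) fits (2, 6, 1, 4); releases (2, 0, 2, 0), pool now (4, 6, 3, 4)
  hotel: need (2, 4, 1, 3) fits (4, 6, 3, 4); releases (2, 1, 0, 2), pool now (6, 7, 3, 6)
  alpha: need (2, 0, 1, 0) fits (6, 7, 3, 6); releases (0, 0, 0, 1), pool now (6, 7, 3, 7)


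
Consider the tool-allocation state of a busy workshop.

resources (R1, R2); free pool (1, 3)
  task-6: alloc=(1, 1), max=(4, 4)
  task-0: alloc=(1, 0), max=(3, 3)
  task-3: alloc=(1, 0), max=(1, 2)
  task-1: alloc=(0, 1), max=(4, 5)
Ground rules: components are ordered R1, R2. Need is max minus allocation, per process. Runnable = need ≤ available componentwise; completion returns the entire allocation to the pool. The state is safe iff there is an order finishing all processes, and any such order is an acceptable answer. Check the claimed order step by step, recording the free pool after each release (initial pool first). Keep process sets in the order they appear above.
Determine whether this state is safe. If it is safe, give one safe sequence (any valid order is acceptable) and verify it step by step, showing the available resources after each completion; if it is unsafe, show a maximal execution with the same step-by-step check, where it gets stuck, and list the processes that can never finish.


SAFE — a valid safe sequence is task-3, task-0, task-6, task-1.
Key observation: the first exact fit in this order is task-0 — it needs (2, 3) with (2, 3) free, meeting a requested resource to the last unit.
Step-by-step check:
  pool = (1, 3)
  task-3 needs (0, 2) <= (1, 3) -> finishes; pool += (1, 0) = (2, 3)
  task-0 needs (2, 3) <= (2, 3) -> finishes; pool += (1, 0) = (3, 3)
  task-6 needs (3, 3) <= (3, 3) -> finishes; pool += (1, 1) = (4, 4)
  task-1 needs (4, 4) <= (4, 4) -> finishes; pool += (0, 1) = (4, 5)


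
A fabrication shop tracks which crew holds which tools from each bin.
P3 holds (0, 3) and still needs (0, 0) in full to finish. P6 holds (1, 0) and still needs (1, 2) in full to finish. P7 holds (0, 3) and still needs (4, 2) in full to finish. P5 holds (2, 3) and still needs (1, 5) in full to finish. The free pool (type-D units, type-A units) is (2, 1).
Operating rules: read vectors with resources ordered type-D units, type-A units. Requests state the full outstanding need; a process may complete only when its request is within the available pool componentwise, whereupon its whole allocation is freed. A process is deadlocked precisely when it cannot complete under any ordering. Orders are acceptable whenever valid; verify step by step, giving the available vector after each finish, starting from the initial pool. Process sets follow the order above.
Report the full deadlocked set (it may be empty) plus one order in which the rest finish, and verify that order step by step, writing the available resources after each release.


Deadlocked set: P7 and P5.
Key observation: after P3, P6 the pool peaks at (3, 4), and each blocked process is short somewhere: P7 on type-D units; P5 on type-A units.
A valid finishing order for the others: P3, P6. Step-by-step check:
  pool = (2, 1)
  run P3 (needs (0, 0), free (2, 1)); after release of (0, 3) the pool is (2, 4)
  run P6 (needs (1, 2), free (2, 4)); after release of (1, 0) the pool is (3, 4)
The blocked processes can never fit:
  blocked: P7 wants (4, 2), pool (3, 4) — not enough type-D units
  blocked: P5 wants (1, 5), pool (3, 4) — not enough type-A units


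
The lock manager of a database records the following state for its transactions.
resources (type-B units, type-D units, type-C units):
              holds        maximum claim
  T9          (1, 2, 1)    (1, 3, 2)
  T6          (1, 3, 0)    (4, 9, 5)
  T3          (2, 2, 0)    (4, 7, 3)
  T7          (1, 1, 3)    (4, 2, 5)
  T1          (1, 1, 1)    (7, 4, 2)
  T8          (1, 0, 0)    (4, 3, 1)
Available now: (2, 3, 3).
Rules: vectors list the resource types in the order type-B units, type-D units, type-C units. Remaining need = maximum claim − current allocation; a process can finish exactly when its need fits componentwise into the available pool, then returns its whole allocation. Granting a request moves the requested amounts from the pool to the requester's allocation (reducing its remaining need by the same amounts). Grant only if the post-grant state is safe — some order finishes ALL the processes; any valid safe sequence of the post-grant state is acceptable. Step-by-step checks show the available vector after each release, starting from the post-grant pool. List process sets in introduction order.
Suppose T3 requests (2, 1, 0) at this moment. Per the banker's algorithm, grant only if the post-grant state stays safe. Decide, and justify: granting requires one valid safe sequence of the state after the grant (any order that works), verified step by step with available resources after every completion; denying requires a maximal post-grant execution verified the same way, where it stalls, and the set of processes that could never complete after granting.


GRANT — the state after the grant stays safe, e.g. via T9, T3, T7, T6, T1, T8.
Key observation: granting shrinks the pool to (0, 2, 3), yet T9 still fits and the chain goes through.
Verifying the post-grant state step by step:
  pool = (0, 2, 3)
  T9 needs (0, 1, 1) <= (0, 2, 3) -> finishes; pool += (1, 2, 1) = (1, 4, 4)
  T3 needs (0, 4, 3) <= (1, 4, 4) -> finishes; pool += (4, 3, 0) = (5, 7, 4)
  T7 needs (3, 1, 2) <= (5, 7, 4) -> finishes; pool += (1, 1, 3) = (6, 8, 7)
  T6 needs (3, 6, 5) <= (6, 8, 7) -> finishes; pool += (1, 3, 0) = (7, 11, 7)
  T1 needs (6, 3, 1) <= (7, 11, 7) -> finishes; pool += (1, 1, 1) = (8, 12, 8)
  T8 needs (3, 3, 1) <= (8, 12, 8) -> finishes; pool += (1, 0, 0) = (9, 12, 8)


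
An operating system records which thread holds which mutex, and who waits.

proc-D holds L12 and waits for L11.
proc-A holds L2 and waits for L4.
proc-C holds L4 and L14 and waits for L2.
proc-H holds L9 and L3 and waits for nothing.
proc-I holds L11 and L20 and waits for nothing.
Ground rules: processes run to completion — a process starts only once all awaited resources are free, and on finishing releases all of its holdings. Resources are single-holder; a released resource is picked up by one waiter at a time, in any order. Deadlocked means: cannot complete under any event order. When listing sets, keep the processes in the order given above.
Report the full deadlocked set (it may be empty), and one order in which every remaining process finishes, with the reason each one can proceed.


Deadlocked: proc-A and proc-C.
Key observation: the cycle proc-A -> proc-C -> proc-A can never break — each member waits on the next; no other process is dragged down with it.
The rest can finish in the order proc-I, proc-D, proc-H.
Verifying each step:
  proc-I: no waits; runs immediately, freeing L11 and L20
  run proc-D (all its waits — L11 — are resolved); releases L12
  proc-H: no waits; runs immediately, freeing L9 and L3
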